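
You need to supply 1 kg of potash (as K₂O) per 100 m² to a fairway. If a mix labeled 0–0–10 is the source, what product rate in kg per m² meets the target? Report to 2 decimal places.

Product per 100 m² = 1 / 10% = 10 kg.
Convert to per m²: 10 × 0.01 = 0.1 kg.

0.10 kg of product per sq m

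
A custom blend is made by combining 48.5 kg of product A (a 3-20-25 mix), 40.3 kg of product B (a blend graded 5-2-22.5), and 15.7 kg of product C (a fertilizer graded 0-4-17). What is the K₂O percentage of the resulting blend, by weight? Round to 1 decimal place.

Total mass = 48.5 + 40.3 + 15.7 = 104.5 kg.
K₂O mass = 25%×48.5 + 22.5%×40.3 + 17%×15.7 = 23.8615 kg.
% K₂O = 23.8615 / 104.5 = 22.834%.

22.8% K₂O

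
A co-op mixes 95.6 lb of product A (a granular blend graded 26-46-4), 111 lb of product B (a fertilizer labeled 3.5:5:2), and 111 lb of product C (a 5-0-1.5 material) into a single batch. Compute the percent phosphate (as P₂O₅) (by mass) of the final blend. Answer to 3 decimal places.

15.594% P₂O₅

Total mass = 95.6 + 111 + 111 = 317.6 lb.
P₂O₅ mass = 46%×95.6 + 5%×111 + 0%×111 = 49.526 lb.
% P₂O₅ = 49.526 / 317.6 = 15.5938%.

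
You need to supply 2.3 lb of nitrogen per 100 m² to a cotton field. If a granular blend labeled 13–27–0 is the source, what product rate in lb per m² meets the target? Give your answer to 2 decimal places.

Product per 100 m² = 2.3 / 13% = 17.6923 lb.
Convert to per m²: 17.6923 × 0.01 = 0.176923 lb.

0.18 lb of product per sq m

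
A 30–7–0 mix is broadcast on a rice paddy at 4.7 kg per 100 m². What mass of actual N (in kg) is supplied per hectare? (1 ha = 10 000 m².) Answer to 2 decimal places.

141.00 kg N per hectare

nitrogen per 100 m² = 4.7 × 30% = 1.41 kg.
Convert to per hectare: 1.41 × 100 = 141 kg.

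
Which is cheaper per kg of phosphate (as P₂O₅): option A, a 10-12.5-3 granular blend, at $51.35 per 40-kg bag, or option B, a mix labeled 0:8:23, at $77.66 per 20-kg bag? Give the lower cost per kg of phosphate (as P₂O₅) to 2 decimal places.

option A: P₂O₅ per bag = 40 × 12.5% = 5 kg; cost = 51.35 / 5 = $10.2700/kg P₂O₅.
option B: P₂O₅ per bag = 20 × 8% = 1.6 kg; cost = 77.66 / 1.6 = $48.5375/kg P₂O₅.
option A is cheaper.

$10.27 per kg P₂O₅ (option A)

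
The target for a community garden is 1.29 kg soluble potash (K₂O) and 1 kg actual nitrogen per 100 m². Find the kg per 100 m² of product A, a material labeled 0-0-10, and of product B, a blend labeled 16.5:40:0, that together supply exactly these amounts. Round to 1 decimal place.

With a, b = kg per 100 m² of product A and product B:
K₂O: 0.1·a + 0·b = 1.29
N: 0·a + 0.165·b = 1
Solving simultaneously: a = 12.9, b = 6.06061.

12.9 kg product A, 6.1 kg product B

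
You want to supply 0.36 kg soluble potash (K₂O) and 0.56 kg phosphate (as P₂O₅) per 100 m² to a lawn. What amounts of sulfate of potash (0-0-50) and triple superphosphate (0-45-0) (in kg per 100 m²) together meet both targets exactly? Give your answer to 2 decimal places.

Let a = kg of sulfate of potash, b = kg of triple superphosphate (per 100 m²).
K₂O: 0.5·a + 0·b = 0.36
P₂O₅: 0·a + 0.45·b = 0.56
Solving simultaneously: a = 0.72, b = 1.24444.

0.72 kg sulfate of potash, 1.24 kg triple superphosphate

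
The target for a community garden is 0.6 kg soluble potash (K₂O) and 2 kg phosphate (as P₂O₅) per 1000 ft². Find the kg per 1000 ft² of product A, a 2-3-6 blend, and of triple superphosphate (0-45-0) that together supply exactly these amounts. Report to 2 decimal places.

10.00 kg product A, 3.78 kg triple superphosphate

Let a = kg of product A, b = kg of triple superphosphate (per 1000 ft²).
K₂O: 0.06·a + 0·b = 0.6
P₂O₅: 0.03·a + 0.45·b = 2
Eliminate b: (row1) − 0/0.45·(row2) → 0.06·a = 0.6, so a = 10.
Then b = (2 − 0.03·10) / 0.45 = 3.77778.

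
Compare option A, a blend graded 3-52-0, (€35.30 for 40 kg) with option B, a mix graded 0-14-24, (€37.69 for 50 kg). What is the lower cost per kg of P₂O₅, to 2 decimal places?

€1.70 per kg P₂O₅ (option A)

option A: P₂O₅ per bag = 40 × 52% = 20.8 kg; cost = 35.30 / 20.8 = €1.6971/kg P₂O₅.
option B: P₂O₅ per bag = 50 × 14% = 7 kg; cost = 37.69 / 7 = €5.3843/kg P₂O₅.
option A is cheaper.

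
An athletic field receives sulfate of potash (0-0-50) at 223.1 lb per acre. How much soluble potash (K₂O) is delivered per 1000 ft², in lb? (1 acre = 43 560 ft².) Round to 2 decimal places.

K₂O per acre = 223.1 × 50% = 111.55 lb.
Convert to per 1000 ft²: 111.55 × 0.0229568 = 2.56084 lb.

2.56 lb K₂O per thousand sq ft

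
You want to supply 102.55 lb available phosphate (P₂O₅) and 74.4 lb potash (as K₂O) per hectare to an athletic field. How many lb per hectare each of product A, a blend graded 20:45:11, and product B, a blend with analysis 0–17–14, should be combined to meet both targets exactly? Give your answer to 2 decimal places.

38.58 lb product A, 501.12 lb product B

Let a = lb of product A, b = lb of product B (per hectare).
P₂O₅: 0.45·a + 0.17·b = 102.55
K₂O: 0.11·a + 0.14·b = 74.4
Eliminate a: (row1) − 0.45/0.11·(row2) → -0.402727·b = -201.814, so b = 501.117.
Back-substitute: a = (102.55 − 0.17·501.117) / 0.45 = 38.5779.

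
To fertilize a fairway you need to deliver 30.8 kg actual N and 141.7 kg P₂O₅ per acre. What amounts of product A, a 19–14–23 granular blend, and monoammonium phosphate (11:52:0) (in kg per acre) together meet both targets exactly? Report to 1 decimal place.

5.1 kg product A, 271.1 kg monoammonium phosphate

Let a = kg of product A, b = kg of monoammonium phosphate (per acre).
N: 0.19·a + 0.11·b = 30.8
P₂O₅: 0.14·a + 0.52·b = 141.7
Eliminate a: (row1) − 0.19/0.14·(row2) → -0.595714·b = -161.507, so b = 271.115.
Back-substitute: a = (30.8 − 0.11·271.115) / 0.19 = 5.14388.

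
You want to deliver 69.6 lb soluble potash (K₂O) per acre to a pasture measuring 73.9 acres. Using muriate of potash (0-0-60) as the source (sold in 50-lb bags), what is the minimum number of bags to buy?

172 bags

Product per acre = 69.6 / 60% = 116 lb.
Total product = 116 × 73.9 = 8572.4 lb.
Bags = ⌈8572.4 / 50⌉ = 172.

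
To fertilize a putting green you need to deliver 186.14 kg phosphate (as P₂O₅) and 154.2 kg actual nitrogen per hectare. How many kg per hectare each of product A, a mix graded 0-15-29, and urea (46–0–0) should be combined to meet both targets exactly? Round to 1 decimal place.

With a, b = kg per hectare of product A and urea:
P₂O₅: 0.15·a + 0·b = 186.14
N: 0·a + 0.46·b = 154.2
Solving simultaneously: a = 1240.93, b = 335.217.

1240.9 kg product A, 335.2 kg urea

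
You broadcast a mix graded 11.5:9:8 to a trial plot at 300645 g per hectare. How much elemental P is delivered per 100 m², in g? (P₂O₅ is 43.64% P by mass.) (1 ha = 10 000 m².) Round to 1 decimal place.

P₂O₅ per hectare = 300645 × 9% = 27058 g.
Elemental P = 27058 × 0.4364 = 11808.1 g per hectare.
Convert to per 100 m²: 11808.1 × 0.01 = 118.081 g.

118.1 g P per hundred sq m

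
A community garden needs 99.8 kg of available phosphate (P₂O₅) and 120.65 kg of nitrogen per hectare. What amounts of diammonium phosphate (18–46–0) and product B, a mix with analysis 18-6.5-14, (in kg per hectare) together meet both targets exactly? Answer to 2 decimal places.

Per-hectare balance (a = diammonium phosphate, b = product B):
P₂O₅: 0.46·a + 0.065·b = 99.8
N: 0.18·a + 0.18·b = 120.65
From row1: a = (99.8 − 0.065·b) / 0.46.
Into row2: 0.18·(99.8 − 0.065·b)/0.46 + 0.18·b = 120.65 → b = 527.918, a = 142.359.

142.36 kg diammonium phosphate, 527.92 kg product B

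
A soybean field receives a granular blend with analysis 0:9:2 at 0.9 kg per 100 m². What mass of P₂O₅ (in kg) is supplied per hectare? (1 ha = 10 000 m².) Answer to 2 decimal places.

8.10 kg P₂O₅ per hectare

P₂O₅ per 100 m² = 0.9 × 9% = 0.081 kg.
Convert to per hectare: 0.081 × 100 = 8.1 kg.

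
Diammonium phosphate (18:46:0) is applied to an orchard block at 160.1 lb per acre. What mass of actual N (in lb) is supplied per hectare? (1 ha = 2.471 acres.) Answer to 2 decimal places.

71.21 lb N per hectare

nitrogen per acre = 160.1 × 18% = 28.818 lb.
Convert to per hectare: 28.818 × 2.471 = 71.2093 lb.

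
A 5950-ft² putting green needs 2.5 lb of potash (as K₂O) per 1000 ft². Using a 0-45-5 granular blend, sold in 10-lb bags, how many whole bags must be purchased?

30 bags

Product per 1000 ft² = 2.5 / 5% = 50 lb.
Total product = 50 × 5950 / 1000 = 297.5 lb.
Bags = ⌈297.5 / 10⌉ = 30.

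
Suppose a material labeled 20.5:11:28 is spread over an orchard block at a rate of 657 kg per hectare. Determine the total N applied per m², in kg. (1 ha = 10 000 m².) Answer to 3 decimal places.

nitrogen per hectare = 657 × 20.5% = 134.685 kg.
Convert to per m²: 134.685 × 0.0001 = 0.0134685 kg.

0.013 kg N per sq m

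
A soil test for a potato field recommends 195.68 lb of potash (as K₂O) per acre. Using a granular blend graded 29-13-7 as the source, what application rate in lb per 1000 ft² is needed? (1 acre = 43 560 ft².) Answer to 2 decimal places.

Product per acre = 195.68 / 7% = 2795.43 lb.
Convert to per 1000 ft²: 2795.43 × 0.0229568 = 64.1742 lb.

64.17 lb of product per thousand sq ft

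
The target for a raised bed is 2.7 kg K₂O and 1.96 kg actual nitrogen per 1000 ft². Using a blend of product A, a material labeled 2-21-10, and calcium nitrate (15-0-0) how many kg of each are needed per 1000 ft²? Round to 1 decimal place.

With a, b = kg per 1000 ft² of product A and calcium nitrate:
K₂O: 0.1·a + 0·b = 2.7
N: 0.02·a + 0.15·b = 1.96
From row1: a = (2.7 − 0·b) / 0.1.
Into row2: 0.02·(2.7 − 0·b)/0.1 + 0.15·b = 1.96 → b = 9.46667, a = 27.

27.0 kg product A, 9.5 kg calcium nitrate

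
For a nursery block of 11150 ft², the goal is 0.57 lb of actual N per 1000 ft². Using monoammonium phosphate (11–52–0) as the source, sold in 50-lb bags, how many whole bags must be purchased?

Product per 1000 ft² = 0.57 / 11% = 5.18182 lb.
Total product = 5.18182 × 11150 / 1000 = 57.7773 lb.
Bags = ⌈57.7773 / 50⌉ = 2.

2 bags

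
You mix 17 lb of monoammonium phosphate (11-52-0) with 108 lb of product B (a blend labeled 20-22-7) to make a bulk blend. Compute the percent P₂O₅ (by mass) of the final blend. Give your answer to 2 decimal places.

26.08% P₂O₅

Total mass = 17 + 108 = 125 lb.
P₂O₅ mass = 52%×17 + 22%×108 = 32.6 lb.
% P₂O₅ = 32.6 / 125 = 26.08%.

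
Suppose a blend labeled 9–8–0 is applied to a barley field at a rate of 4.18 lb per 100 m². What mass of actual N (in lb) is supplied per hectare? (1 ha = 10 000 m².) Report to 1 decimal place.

nitrogen per 100 m² = 4.18 × 9% = 0.3762 lb.
Convert to per hectare: 0.3762 × 100 = 37.62 lb.

37.6 lb N per hectare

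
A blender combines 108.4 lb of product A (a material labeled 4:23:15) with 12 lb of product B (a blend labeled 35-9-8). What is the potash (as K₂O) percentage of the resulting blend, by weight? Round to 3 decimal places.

Total mass = 108.4 + 12 = 120.4 lb.
K₂O mass = 15%×108.4 + 8%×12 = 17.22 lb.
% K₂O = 17.22 / 120.4 = 14.3023%.

14.302% K₂O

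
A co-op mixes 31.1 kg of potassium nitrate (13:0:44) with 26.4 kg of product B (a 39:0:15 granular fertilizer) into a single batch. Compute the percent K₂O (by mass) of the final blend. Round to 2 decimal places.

Total mass = 31.1 + 26.4 = 57.5 kg.
K₂O mass = 44%×31.1 + 15%×26.4 = 17.644 kg.
% K₂O = 17.644 / 57.5 = 30.6852%.

30.69% K₂O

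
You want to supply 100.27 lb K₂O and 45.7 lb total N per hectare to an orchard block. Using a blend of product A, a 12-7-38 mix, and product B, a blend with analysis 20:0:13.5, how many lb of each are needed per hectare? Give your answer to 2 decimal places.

232.18 lb product A, 89.19 lb product B

With a, b = lb per hectare of product A and product B:
K₂O: 0.38·a + 0.135·b = 100.27
N: 0.12·a + 0.2·b = 45.7
From row1: a = (100.27 − 0.135·b) / 0.38.
Into row2: 0.12·(100.27 − 0.135·b)/0.38 + 0.2·b = 45.7 → b = 89.1906, a = 232.182.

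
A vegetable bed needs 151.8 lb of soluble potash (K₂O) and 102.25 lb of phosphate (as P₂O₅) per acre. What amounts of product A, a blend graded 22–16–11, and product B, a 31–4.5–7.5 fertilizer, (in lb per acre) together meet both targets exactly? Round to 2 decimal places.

118.83 lb product A, 1849.72 lb product B

Per-acre balance (a = product A, b = product B):
K₂O: 0.11·a + 0.075·b = 151.8
P₂O₅: 0.16·a + 0.045·b = 102.25
Solving simultaneously: a = 118.8298, b = 1849.716.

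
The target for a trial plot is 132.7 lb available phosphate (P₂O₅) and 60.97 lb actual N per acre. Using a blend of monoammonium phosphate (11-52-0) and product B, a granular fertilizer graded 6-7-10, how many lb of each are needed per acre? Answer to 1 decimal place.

157.2 lb monoammonium phosphate, 728.0 lb product B

Let a = lb of monoammonium phosphate, b = lb of product B (per acre).
P₂O₅: 0.52·a + 0.07·b = 132.7
N: 0.11·a + 0.06·b = 60.97
Solving simultaneously: a = 157.196, b = 727.974.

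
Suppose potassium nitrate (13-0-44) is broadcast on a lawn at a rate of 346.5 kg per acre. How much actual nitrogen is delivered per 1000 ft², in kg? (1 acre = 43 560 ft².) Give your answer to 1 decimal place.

nitrogen per acre = 346.5 × 13% = 45.045 kg.
Convert to per 1000 ft²: 45.045 × 0.0229568 = 1.03409 kg.

1.0 kg N per thousand sq ft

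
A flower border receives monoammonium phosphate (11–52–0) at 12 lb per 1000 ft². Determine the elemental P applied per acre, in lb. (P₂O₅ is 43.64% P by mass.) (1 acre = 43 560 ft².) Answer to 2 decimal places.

118.62 lb P per acre

P₂O₅ per 1000 ft² = 12 × 52% = 6.24 lb.
Elemental P = 6.24 × 0.4364 = 2.72314 lb per 1000 ft².
Convert to per acre: 2.72314 × 43.56 = 118.6198 lb.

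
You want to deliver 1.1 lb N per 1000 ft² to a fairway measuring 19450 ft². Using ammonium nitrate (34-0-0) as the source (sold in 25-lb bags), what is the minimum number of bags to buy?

3 bags

Product per 1000 ft² = 1.1 / 34% = 3.23529 lb.
Total product = 3.23529 × 19450 / 1000 = 62.9265 lb.
Bags = ⌈62.9265 / 25⌉ = 3.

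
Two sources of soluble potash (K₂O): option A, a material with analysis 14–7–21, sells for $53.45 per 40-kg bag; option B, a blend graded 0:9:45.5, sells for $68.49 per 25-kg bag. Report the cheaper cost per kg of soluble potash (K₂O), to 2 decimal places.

option A: K₂O per bag = 40 × 21% = 8.4 kg; cost = 53.45 / 8.4 = $6.3631/kg K₂O.
option B: K₂O per bag = 25 × 45.5% = 11.375 kg; cost = 68.49 / 11.375 = $6.0211/kg K₂O.
option B is cheaper.

$6.02 per kg K₂O (option B)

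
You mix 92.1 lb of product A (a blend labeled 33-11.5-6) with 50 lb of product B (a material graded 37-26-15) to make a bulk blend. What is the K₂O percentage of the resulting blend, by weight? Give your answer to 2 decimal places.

9.17% K₂O

Total mass = 92.1 + 50 = 142.1 lb.
K₂O mass = 6%×92.1 + 15%×50 = 13.026 lb.
% K₂O = 13.026 / 142.1 = 9.16678%.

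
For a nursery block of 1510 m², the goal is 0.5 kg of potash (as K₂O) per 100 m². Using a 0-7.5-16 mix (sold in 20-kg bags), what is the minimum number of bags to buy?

3 bags

Product per 100 m² = 0.5 / 16% = 3.125 kg.
Total product = 3.125 × 1510 / 100 = 47.1875 kg.
Bags = ⌈47.1875 / 20⌉ = 3.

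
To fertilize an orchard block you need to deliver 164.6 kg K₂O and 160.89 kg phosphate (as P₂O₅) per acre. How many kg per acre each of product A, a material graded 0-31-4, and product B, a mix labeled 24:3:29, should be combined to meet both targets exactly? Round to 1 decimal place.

470.4 kg product A, 502.7 kg product B

With a, b = kg per acre of product A and product B:
K₂O: 0.04·a + 0.29·b = 164.6
P₂O₅: 0.31·a + 0.03·b = 160.89
Solving simultaneously: a = 470.351, b = 502.71.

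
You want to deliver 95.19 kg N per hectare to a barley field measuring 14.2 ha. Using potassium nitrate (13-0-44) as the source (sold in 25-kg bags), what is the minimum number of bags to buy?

416 bags

Product per hectare = 95.19 / 13% = 732.231 kg.
Total product = 732.231 × 14.2 = 10397.7 kg.
Bags = ⌈10397.7 / 25⌉ = 416.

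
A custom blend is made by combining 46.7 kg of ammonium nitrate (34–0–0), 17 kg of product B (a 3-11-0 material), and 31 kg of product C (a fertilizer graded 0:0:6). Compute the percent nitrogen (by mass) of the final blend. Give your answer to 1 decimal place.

Total mass = 46.7 + 17 + 31 = 94.7 kg.
N mass = 34%×46.7 + 3%×17 + 0%×31 = 16.388 kg.
% N = 16.388 / 94.7 = 17.3052%.

17.3% N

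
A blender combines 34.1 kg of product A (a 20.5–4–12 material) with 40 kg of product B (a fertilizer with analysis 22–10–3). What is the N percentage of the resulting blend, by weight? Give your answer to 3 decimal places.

Total mass = 34.1 + 40 = 74.1 kg.
N mass = 20.5%×34.1 + 22%×40 = 15.7905 kg.
% N = 15.7905 / 74.1 = 21.3097%.

21.310% N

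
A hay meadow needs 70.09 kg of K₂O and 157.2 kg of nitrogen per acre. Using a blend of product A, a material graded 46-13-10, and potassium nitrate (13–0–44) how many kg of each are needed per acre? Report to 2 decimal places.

317.09 kg product A, 87.23 kg potassium nitrate

With a, b = kg per acre of product A and potassium nitrate:
K₂O: 0.1·a + 0.44·b = 70.09
N: 0.46·a + 0.13·b = 157.2
Eliminate b: (row1) − 0.44/0.13·(row2) → -1.45692·a = -461.972, so a = 317.087.
Then b = (157.2 − 0.46·317.087) / 0.13 = 87.2302.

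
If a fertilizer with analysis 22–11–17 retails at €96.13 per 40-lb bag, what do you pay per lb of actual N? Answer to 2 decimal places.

€10.92 per lb N

N in bag = 40 × 22% = 8.8 lb.
Cost per lb N = €96.13 / 8.8 = €10.9239.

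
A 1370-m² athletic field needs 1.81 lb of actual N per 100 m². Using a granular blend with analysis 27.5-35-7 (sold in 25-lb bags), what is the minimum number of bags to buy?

Product per 100 m² = 1.81 / 27.5% = 6.58182 lb.
Total product = 6.58182 × 1370 / 100 = 90.1709 lb.
Bags = ⌈90.1709 / 25⌉ = 4.

4 bags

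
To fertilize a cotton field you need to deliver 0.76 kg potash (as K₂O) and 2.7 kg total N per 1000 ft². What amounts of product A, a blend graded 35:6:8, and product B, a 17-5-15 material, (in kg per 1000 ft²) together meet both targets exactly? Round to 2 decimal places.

7.09 kg product A, 1.29 kg product B

With a, b = kg per 1000 ft² of product A and product B:
K₂O: 0.08·a + 0.15·b = 0.76
N: 0.35·a + 0.17·b = 2.7
Eliminate a: (row1) − 0.08/0.35·(row2) → 0.111143·b = 0.142857, so b = 1.28535.
Back-substitute: a = (0.76 − 0.15·1.28535) / 0.08 = 7.08997.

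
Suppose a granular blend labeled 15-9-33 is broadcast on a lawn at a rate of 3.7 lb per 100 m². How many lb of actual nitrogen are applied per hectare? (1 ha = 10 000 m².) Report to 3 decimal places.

55.500 lb N per hectare

nitrogen per 100 m² = 3.7 × 15% = 0.555 lb.
Convert to per hectare: 0.555 × 100 = 55.5 lb.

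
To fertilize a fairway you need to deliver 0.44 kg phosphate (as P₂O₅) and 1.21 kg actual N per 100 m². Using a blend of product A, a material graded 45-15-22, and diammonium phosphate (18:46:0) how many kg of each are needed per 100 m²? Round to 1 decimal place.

With a, b = kg per 100 m² of product A and diammonium phosphate:
P₂O₅: 0.15·a + 0.46·b = 0.44
N: 0.45·a + 0.18·b = 1.21
Eliminate b: (row1) − 0.46/0.18·(row2) → -1·a = -2.65222, so a = 2.65222.
Then b = (1.21 − 0.45·2.65222) / 0.18 = 0.0916667.

2.7 kg product A, 0.1 kg diammonium phosphate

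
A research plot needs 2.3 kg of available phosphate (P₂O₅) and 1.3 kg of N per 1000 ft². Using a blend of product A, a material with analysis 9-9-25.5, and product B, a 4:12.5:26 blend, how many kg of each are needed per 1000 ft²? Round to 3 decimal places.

Per-1000 ft² balance (a = product A, b = product B):
P₂O₅: 0.09·a + 0.125·b = 2.3
N: 0.09·a + 0.04·b = 1.3
Eliminate a: (row1) − 0.09/0.09·(row2) → 0.085·b = 1, so b = 11.7647.
Back-substitute: a = (2.3 − 0.125·11.7647) / 0.09 = 9.21569.

9.216 kg product A, 11.765 kg product B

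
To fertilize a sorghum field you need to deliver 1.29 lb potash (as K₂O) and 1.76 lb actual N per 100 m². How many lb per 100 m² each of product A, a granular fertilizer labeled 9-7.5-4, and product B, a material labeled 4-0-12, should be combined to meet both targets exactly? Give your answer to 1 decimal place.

Per-100 m² balance (a = product A, b = product B):
K₂O: 0.04·a + 0.12·b = 1.29
N: 0.09·a + 0.04·b = 1.76
Eliminate a: (row1) − 0.04/0.09·(row2) → 0.102222·b = 0.507778, so b = 4.96739.
Back-substitute: a = (1.29 − 0.12·4.96739) / 0.04 = 17.3478.

17.3 lb product A, 5.0 lb product B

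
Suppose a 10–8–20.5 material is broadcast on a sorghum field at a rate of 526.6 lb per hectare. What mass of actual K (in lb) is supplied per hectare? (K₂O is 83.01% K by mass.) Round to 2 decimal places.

89.61 lb K per hectare

K₂O per hectare = 526.6 × 20.5% = 107.953 lb.
Elemental K = 107.953 × 0.8301 = 89.6118 lb per hectare.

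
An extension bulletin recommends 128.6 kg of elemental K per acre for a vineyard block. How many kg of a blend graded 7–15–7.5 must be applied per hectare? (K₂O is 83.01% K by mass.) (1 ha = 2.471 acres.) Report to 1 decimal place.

As K₂O: 128.6 / 0.8301 = 154.921 kg per acre.
Product per acre = 154.921 / 7.5% = 2065.61 kg.
Convert to per hectare: 2065.61 × 2.471 = 5104.13 kg.

5104.1 kg of product per hectare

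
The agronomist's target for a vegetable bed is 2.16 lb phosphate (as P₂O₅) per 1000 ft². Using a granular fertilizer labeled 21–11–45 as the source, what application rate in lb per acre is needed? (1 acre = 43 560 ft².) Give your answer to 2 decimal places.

855.36 lb of product per acre

Product per 1000 ft² = 2.16 / 11% = 19.6364 lb.
Convert to per acre: 19.6364 × 43.56 = 855.36 lb.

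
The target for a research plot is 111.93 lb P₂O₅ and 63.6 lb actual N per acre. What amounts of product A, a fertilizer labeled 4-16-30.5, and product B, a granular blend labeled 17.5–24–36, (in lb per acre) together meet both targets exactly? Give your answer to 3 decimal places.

Per-acre balance (a = product A, b = product B):
P₂O₅: 0.16·a + 0.24·b = 111.93
N: 0.04·a + 0.175·b = 63.6
Solving simultaneously: a = 234.9864, b = 309.7174.

234.986 lb product A, 309.717 lb product B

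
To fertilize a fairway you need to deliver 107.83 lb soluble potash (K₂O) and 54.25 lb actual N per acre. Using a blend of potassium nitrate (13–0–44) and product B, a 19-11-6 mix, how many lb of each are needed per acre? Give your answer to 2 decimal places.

Let a = lb of potassium nitrate, b = lb of product B (per acre).
K₂O: 0.44·a + 0.06·b = 107.83
N: 0.13·a + 0.19·b = 54.25
Eliminate a: (row1) − 0.44/0.13·(row2) → -0.583077·b = -75.7854, so b = 129.9749.
Back-substitute: a = (107.83 − 0.06·129.9749) / 0.44 = 227.344.

227.34 lb potassium nitrate, 129.97 lb product B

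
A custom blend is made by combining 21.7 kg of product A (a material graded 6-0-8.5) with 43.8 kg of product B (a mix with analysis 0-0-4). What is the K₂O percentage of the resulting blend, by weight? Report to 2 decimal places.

5.49% K₂O

Total mass = 21.7 + 43.8 = 65.5 kg.
K₂O mass = 8.5%×21.7 + 4%×43.8 = 3.5965 kg.
% K₂O = 3.5965 / 65.5 = 5.49084%.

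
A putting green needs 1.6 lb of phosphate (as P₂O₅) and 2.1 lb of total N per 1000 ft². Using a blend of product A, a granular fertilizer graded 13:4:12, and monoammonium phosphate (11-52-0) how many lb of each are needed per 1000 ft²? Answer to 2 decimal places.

Let a = lb of product A, b = lb of monoammonium phosphate (per 1000 ft²).
P₂O₅: 0.04·a + 0.52·b = 1.6
N: 0.13·a + 0.11·b = 2.1
From row1: a = (1.6 − 0.52·b) / 0.04.
Into row2: 0.13·(1.6 − 0.52·b)/0.04 + 0.11·b = 2.1 → b = 1.96203, a = 14.4937.

14.49 lb product A, 1.96 lb monoammonium phosphate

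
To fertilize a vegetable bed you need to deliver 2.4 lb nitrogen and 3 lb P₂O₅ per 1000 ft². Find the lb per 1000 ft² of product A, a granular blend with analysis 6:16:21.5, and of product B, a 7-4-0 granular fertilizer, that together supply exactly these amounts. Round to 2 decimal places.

12.95 lb product A, 23.18 lb product B

Per-1000 ft² balance (a = product A, b = product B):
N: 0.06·a + 0.07·b = 2.4
P₂O₅: 0.16·a + 0.04·b = 3
Eliminate a: (row1) − 0.06/0.16·(row2) → 0.055·b = 1.275, so b = 23.1818.
Back-substitute: a = (2.4 − 0.07·23.1818) / 0.06 = 12.9545.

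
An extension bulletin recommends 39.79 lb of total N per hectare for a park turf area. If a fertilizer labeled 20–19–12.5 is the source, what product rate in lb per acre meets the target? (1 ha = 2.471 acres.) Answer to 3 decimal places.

Product per hectare = 39.79 / 20% = 198.95 lb.
Convert to per acre: 198.95 × 0.404694 = 80.51396 lb.

80.514 lb of product per acre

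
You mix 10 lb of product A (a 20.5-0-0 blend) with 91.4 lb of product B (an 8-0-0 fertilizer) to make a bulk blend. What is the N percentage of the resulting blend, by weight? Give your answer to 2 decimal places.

Total mass = 10 + 91.4 = 101.4 lb.
N mass = 20.5%×10 + 8%×91.4 = 9.362 lb.
% N = 9.362 / 101.4 = 9.23274%.

9.23% N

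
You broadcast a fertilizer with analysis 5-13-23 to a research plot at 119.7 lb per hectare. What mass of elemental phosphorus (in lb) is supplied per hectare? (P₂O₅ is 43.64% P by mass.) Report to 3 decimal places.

6.791 lb P per hectare

P₂O₅ per hectare = 119.7 × 13% = 15.561 lb.
Elemental P = 15.561 × 0.4364 = 6.79082 lb per hectare.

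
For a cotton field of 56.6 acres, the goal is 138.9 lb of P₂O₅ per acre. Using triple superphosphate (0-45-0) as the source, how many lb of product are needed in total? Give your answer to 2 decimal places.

17470.53 lb

Product per acre = 138.9 / 45% = 308.667 lb.
Total product = 308.667 × 56.6 = 17470.533 lb.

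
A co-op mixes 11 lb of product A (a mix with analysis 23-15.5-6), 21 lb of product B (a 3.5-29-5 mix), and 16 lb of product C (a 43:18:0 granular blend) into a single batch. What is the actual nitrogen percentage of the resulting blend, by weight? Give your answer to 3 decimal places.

21.135% N

Total mass = 11 + 21 + 16 = 48 lb.
N mass = 23%×11 + 3.5%×21 + 43%×16 = 10.145 lb.
% N = 10.145 / 48 = 21.1354%.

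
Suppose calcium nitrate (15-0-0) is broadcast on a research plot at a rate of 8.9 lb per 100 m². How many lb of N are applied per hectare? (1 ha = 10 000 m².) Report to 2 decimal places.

nitrogen per 100 m² = 8.9 × 15% = 1.335 lb.
Convert to per hectare: 1.335 × 100 = 133.5 lb.

133.50 lb N per hectare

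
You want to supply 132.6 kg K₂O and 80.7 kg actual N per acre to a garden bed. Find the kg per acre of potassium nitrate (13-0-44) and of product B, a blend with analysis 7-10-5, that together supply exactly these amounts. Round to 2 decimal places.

215.93 kg potassium nitrate, 751.85 kg product B

Per-acre balance (a = potassium nitrate, b = product B):
K₂O: 0.44·a + 0.05·b = 132.6
N: 0.13·a + 0.07·b = 80.7
Eliminate a: (row1) − 0.44/0.13·(row2) → -0.186923·b = -140.538, so b = 751.852.
Back-substitute: a = (132.6 − 0.05·751.852) / 0.44 = 215.926.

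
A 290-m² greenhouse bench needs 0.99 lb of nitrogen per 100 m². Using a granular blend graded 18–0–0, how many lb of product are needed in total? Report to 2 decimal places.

Product per 100 m² = 0.99 / 18% = 5.5 lb.
Total product = 5.5 × 290 / 100 = 15.95 lb.

15.95 lb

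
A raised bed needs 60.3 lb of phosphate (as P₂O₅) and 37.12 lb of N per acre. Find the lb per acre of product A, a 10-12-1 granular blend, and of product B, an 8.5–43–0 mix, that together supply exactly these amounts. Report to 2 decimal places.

330.37 lb product A, 48.04 lb product B

With a, b = lb per acre of product A and product B:
P₂O₅: 0.12·a + 0.43·b = 60.3
N: 0.1·a + 0.085·b = 37.12
From row1: a = (60.3 − 0.43·b) / 0.12.
Into row2: 0.1·(60.3 − 0.43·b)/0.12 + 0.085·b = 37.12 → b = 48.0366, a = 330.369.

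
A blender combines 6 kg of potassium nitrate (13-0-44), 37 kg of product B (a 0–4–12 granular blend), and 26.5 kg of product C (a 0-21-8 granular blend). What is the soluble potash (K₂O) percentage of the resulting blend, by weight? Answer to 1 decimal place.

Total mass = 6 + 37 + 26.5 = 69.5 kg.
K₂O mass = 44%×6 + 12%×37 + 8%×26.5 = 9.2 kg.
% K₂O = 9.2 / 69.5 = 13.2374%.

13.2% K₂O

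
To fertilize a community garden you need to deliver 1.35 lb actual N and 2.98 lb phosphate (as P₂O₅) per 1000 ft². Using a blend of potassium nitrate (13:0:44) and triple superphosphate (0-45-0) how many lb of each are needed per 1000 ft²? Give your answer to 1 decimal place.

10.4 lb potassium nitrate, 6.6 lb triple superphosphate

With a, b = lb per 1000 ft² of potassium nitrate and triple superphosphate:
N: 0.13·a + 0·b = 1.35
P₂O₅: 0·a + 0.45·b = 2.98
Solving simultaneously: a = 10.3846, b = 6.62222.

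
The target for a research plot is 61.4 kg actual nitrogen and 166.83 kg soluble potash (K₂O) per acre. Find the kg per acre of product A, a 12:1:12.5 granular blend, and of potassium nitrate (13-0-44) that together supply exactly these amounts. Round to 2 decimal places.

Per-acre balance (a = product A, b = potassium nitrate):
N: 0.12·a + 0.13·b = 61.4
K₂O: 0.125·a + 0.44·b = 166.83
From row1: a = (61.4 − 0.13·b) / 0.12.
Into row2: 0.125·(61.4 − 0.13·b)/0.12 + 0.44·b = 166.83 → b = 337.746, a = 145.776.

145.78 kg product A, 337.75 kg potassium nitrate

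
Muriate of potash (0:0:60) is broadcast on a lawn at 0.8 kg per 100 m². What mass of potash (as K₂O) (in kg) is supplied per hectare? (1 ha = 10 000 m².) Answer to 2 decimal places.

48.00 kg K₂O per hectare

K₂O per 100 m² = 0.8 × 60% = 0.48 kg.
Convert to per hectare: 0.48 × 100 = 48 kg.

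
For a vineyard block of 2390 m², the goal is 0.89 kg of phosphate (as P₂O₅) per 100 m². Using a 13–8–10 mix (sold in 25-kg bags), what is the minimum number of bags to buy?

11 bags

Product per 100 m² = 0.89 / 8% = 11.125 kg.
Total product = 11.125 × 2390 / 100 = 265.887 kg.
Bags = ⌈265.887 / 25⌉ = 11.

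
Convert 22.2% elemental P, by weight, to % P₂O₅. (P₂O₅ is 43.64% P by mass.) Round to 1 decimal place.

50.9% P₂O₅

%P₂O₅ = 22.2 / 0.4364 = 50.8708%.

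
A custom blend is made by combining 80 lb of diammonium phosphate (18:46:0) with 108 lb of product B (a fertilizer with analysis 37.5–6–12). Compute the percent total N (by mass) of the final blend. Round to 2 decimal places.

29.20% N

Total mass = 80 + 108 = 188 lb.
N mass = 18%×80 + 37.5%×108 = 54.9 lb.
% N = 54.9 / 188 = 29.2021%.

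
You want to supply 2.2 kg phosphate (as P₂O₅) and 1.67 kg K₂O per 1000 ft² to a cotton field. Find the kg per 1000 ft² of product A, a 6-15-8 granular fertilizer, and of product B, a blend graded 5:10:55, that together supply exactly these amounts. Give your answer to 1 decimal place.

14.0 kg product A, 1.0 kg product B

Per-1000 ft² balance (a = product A, b = product B):
P₂O₅: 0.15·a + 0.1·b = 2.2
K₂O: 0.08·a + 0.55·b = 1.67
Eliminate a: (row1) − 0.15/0.08·(row2) → -0.93125·b = -0.93125, so b = 1.
Back-substitute: a = (2.2 − 0.1·1) / 0.15 = 14.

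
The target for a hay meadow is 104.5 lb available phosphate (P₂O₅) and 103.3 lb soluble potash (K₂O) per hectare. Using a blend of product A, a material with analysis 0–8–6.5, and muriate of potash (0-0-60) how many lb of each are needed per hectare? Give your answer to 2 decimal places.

1306.25 lb product A, 30.66 lb muriate of potash

Let a = lb of product A, b = lb of muriate of potash (per hectare).
P₂O₅: 0.08·a + 0·b = 104.5
K₂O: 0.065·a + 0.6·b = 103.3
Solving simultaneously: a = 1306.25, b = 30.6562.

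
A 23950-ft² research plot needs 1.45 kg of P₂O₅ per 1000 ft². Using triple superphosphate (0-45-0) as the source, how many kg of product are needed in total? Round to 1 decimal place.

Product per 1000 ft² = 1.45 / 45% = 3.22222 kg.
Total product = 3.22222 × 23950 / 1000 = 77.1722 kg.

77.2 kg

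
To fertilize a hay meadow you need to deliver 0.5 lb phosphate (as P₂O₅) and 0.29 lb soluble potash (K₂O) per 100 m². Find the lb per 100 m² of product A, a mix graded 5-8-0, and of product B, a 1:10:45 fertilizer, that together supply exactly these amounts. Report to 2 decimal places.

Let a = lb of product A, b = lb of product B (per 100 m²).
P₂O₅: 0.08·a + 0.1·b = 0.5
K₂O: 0·a + 0.45·b = 0.29
Solving simultaneously: a = 5.44444, b = 0.644444.

5.44 lb product A, 0.64 lb product B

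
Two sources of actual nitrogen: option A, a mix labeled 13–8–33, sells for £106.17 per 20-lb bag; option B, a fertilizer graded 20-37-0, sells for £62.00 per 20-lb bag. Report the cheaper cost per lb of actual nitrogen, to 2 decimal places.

£15.50 per lb N (option B)

option A: N per bag = 20 × 13% = 2.6 lb; cost = 106.17 / 2.6 = £40.8346/lb N.
option B: N per bag = 20 × 20% = 4 lb; cost = 62.00 / 4 = £15.5000/lb N.
option B is cheaper.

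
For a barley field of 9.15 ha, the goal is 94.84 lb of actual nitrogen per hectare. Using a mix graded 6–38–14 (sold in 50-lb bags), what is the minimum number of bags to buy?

290 bags

Product per hectare = 94.84 / 6% = 1580.67 lb.
Total product = 1580.67 × 9.15 = 14463.1 lb.
Bags = ⌈14463.1 / 50⌉ = 290.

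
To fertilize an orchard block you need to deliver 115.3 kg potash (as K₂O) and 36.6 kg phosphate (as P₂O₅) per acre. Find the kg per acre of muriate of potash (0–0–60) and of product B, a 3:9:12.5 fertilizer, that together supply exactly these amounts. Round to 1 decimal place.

107.4 kg muriate of potash, 406.7 kg product B

Let a = kg of muriate of potash, b = kg of product B (per acre).
K₂O: 0.6·a + 0.125·b = 115.3
P₂O₅: 0·a + 0.09·b = 36.6
Solving simultaneously: a = 107.444, b = 406.667.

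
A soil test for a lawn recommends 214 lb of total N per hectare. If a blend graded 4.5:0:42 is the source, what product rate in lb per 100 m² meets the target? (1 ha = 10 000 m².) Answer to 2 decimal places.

Product per hectare = 214 / 4.5% = 4755.56 lb.
Convert to per 100 m²: 4755.56 × 0.01 = 47.5556 lb.

47.56 lb of product per hundred sq m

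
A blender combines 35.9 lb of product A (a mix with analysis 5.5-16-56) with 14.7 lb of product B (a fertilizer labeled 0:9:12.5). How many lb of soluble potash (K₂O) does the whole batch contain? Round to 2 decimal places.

K₂O mass = 56%×35.9 + 12.5%×14.7 = 21.9415 lb.

21.94 lb K₂O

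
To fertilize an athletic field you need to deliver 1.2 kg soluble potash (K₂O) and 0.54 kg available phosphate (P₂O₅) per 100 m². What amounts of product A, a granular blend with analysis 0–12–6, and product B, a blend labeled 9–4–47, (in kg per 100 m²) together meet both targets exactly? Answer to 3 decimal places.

With a, b = kg per 100 m² of product A and product B:
K₂O: 0.06·a + 0.47·b = 1.2
P₂O₅: 0.12·a + 0.04·b = 0.54
Eliminate a: (row1) − 0.06/0.12·(row2) → 0.45·b = 0.93, so b = 2.06667.
Back-substitute: a = (1.2 − 0.47·2.06667) / 0.06 = 3.81111.

3.811 kg product A, 2.067 kg product B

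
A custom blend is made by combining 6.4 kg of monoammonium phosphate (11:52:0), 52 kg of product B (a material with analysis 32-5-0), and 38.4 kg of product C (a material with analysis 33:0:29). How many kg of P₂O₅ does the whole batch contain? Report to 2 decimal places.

P₂O₅ mass = 52%×6.4 + 5%×52 + 0%×38.4 = 5.928 kg.

5.93 kg P₂O₅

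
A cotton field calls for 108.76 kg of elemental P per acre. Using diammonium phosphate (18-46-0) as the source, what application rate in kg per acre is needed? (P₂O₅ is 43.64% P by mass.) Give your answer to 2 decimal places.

541.78 kg of product per acre

As P₂O₅: 108.76 / 0.4364 = 249.221 kg per acre.
Product per acre = 249.221 / 46% = 541.7846 kg.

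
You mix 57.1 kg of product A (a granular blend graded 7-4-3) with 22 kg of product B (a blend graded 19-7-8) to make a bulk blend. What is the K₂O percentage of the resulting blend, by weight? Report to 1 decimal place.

Total mass = 57.1 + 22 = 79.1 kg.
K₂O mass = 3%×57.1 + 8%×22 = 3.473 kg.
% K₂O = 3.473 / 79.1 = 4.39064%.

4.4% K₂O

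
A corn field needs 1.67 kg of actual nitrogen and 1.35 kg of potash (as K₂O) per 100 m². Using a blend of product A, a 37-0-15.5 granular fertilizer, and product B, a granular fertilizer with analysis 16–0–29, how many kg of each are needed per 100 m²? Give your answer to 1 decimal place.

3.3 kg product A, 2.9 kg product B

With a, b = kg per 100 m² of product A and product B:
N: 0.37·a + 0.16·b = 1.67
K₂O: 0.155·a + 0.29·b = 1.35
Eliminate a: (row1) − 0.37/0.155·(row2) → -0.532258·b = -1.55258, so b = 2.91697.
Back-substitute: a = (1.67 − 0.16·2.91697) / 0.37 = 3.25212.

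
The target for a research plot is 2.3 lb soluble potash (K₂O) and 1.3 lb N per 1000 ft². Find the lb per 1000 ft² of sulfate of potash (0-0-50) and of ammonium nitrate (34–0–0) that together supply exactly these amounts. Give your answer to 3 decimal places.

4.600 lb sulfate of potash, 3.824 lb ammonium nitrate

Let a = lb of sulfate of potash, b = lb of ammonium nitrate (per 1000 ft²).
K₂O: 0.5·a + 0·b = 2.3
N: 0·a + 0.34·b = 1.3
Solving simultaneously: a = 4.6, b = 3.82353.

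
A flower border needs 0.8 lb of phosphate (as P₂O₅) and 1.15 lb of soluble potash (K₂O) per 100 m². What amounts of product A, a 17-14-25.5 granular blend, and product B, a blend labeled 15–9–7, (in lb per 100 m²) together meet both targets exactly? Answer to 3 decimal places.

3.612 lb product A, 3.270 lb product B

With a, b = lb per 100 m² of product A and product B:
P₂O₅: 0.14·a + 0.09·b = 0.8
K₂O: 0.255·a + 0.07·b = 1.15
Solving simultaneously: a = 3.61217, b = 3.26996.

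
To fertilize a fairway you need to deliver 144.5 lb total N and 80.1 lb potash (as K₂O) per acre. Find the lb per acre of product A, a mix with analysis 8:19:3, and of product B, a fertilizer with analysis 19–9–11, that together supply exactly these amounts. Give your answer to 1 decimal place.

Per-acre balance (a = product A, b = product B):
N: 0.08·a + 0.19·b = 144.5
K₂O: 0.03·a + 0.11·b = 80.1
From row1: a = (144.5 − 0.19·b) / 0.08.
Into row2: 0.03·(144.5 − 0.19·b)/0.08 + 0.11·b = 80.1 → b = 668.71, a = 218.065.

218.1 lb product A, 668.7 lb product B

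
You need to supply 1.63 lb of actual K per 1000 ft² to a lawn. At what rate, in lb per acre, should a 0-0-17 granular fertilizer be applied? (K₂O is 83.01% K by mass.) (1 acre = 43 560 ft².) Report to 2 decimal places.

503.15 lb of product per acre

As K₂O: 1.63 / 0.8301 = 1.96362 lb per 1000 ft².
Product per 1000 ft² = 1.96362 / 17% = 11.5507 lb.
Convert to per acre: 11.5507 × 43.56 = 503.148 lb.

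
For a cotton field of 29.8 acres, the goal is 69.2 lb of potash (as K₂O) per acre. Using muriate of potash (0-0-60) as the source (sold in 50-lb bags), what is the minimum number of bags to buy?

Product per acre = 69.2 / 60% = 115.333 lb.
Total product = 115.333 × 29.8 = 3436.93 lb.
Bags = ⌈3436.93 / 50⌉ = 69.

69 bags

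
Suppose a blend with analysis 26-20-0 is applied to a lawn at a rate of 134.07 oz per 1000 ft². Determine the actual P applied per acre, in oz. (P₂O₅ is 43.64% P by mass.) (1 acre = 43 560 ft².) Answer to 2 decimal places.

P₂O₅ per 1000 ft² = 134.07 × 20% = 26.814 oz.
Elemental P = 26.814 × 0.4364 = 11.7016 oz per 1000 ft².
Convert to per acre: 11.7016 × 43.56 = 509.723 oz.

509.72 oz P per acre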